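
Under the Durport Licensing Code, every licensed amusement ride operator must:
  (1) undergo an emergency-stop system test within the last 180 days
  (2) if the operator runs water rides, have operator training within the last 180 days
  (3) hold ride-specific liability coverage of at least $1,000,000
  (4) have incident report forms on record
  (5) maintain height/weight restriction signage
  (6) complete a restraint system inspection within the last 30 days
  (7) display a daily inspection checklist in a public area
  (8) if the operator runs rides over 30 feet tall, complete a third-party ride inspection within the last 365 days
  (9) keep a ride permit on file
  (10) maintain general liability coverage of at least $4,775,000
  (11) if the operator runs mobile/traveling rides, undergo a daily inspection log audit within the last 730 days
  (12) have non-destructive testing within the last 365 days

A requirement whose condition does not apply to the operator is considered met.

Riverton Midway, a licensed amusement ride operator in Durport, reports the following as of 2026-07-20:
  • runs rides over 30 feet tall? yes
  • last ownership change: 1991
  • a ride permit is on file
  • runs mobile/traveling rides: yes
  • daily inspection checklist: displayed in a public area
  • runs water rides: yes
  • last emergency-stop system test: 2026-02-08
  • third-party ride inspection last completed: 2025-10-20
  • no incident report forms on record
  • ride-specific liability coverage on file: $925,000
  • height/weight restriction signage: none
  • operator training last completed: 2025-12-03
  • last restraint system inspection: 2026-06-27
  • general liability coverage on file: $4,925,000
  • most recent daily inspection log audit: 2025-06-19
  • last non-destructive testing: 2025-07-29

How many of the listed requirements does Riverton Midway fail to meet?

1. emergency-stop system test 162 days ago vs limit 180 → met
2. condition 'runs water rides' holds; operator training 229 days ago vs limit 180 → not met
3. ride-specific liability coverage $925,000 < $1,000,000 → not met
4. incident report forms absent → not met
5. height/weight restriction signage absent → not met
6. restraint system inspection 23 days ago vs limit 30 → met
7. daily inspection checklist present → met
8. condition 'runs rides over 30 feet tall' holds; third-party ride inspection 273 days ago vs limit 365 → met
9. ride permit present → met
10. general liability coverage $4,925,000 ≥ $4,775,000 → met
11. condition 'runs mobile/traveling rides' holds; daily inspection log audit 396 days ago vs limit 730 → met
12. non-destructive testing 356 days ago vs limit 365 → met
Not met: 4 of 12

4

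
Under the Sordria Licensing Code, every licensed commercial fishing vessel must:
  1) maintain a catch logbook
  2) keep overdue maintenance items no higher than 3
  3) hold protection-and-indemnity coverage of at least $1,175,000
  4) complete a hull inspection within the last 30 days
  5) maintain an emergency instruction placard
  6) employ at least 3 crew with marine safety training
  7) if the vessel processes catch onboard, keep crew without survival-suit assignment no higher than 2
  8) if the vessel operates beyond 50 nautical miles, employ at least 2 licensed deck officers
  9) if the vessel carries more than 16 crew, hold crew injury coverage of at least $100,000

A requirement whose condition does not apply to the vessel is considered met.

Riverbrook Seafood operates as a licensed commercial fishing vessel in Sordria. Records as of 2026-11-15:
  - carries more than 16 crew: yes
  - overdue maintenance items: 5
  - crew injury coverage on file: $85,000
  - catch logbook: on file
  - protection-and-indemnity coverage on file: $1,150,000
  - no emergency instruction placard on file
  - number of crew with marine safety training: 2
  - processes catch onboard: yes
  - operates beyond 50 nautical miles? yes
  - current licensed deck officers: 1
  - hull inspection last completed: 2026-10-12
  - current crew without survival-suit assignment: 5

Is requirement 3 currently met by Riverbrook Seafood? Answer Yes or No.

No

3. protection-and-indemnity coverage $1,150,000 < $1,175,000 → not met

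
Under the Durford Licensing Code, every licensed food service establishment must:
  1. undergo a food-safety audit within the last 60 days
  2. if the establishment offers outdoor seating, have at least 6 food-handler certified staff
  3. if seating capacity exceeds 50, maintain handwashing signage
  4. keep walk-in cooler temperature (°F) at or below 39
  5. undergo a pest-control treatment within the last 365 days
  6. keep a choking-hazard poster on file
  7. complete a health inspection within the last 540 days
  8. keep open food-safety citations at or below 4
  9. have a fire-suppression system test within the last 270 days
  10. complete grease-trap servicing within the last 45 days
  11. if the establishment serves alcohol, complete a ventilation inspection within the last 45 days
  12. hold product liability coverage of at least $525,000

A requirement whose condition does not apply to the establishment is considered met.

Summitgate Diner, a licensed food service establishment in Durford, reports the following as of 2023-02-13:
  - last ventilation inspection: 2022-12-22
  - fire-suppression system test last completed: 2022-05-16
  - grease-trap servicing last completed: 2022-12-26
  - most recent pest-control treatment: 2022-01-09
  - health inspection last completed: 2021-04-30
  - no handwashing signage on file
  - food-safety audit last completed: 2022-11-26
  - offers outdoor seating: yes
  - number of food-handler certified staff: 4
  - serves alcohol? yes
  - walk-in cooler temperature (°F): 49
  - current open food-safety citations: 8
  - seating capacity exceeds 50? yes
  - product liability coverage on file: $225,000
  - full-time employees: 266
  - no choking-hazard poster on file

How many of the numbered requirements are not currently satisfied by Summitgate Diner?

1. food-safety audit 79 days ago vs limit 60 → not met
2. condition 'offers outdoor seating' holds; food-handler certified staff 4 < 6 → not met
3. condition 'seating capacity exceeds 50' holds; handwashing signage absent → not met
4. walk-in cooler temperature (°F) 49 > 39 → not met
5. pest-control treatment 400 days ago vs limit 365 → not met
6. choking-hazard poster absent → not met
7. health inspection 654 days ago vs limit 540 → not met
8. open food-safety citations 8 > 4 → not met
9. fire-suppression system test 273 days ago vs limit 270 → not met
10. grease-trap servicing 49 days ago vs limit 45 → not met
11. condition 'serves alcohol' holds; ventilation inspection 53 days ago vs limit 45 → not met
12. product liability coverage $225,000 < $525,000 → not met
Not met: 12 of 12

12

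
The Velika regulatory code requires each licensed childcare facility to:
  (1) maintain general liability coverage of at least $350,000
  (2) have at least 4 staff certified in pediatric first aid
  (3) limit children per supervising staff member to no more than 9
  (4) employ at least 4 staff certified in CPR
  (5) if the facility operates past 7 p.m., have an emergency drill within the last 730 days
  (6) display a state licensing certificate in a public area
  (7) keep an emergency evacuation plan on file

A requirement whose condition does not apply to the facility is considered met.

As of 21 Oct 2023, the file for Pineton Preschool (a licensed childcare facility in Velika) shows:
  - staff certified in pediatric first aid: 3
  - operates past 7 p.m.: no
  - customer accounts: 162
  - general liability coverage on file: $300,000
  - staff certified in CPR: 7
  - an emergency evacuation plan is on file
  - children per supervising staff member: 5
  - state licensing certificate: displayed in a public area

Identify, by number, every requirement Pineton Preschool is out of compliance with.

1. general liability coverage $300,000 < $350,000 → not met
2. staff certified in pediatric first aid 3 < 4 → not met
3. children per supervising staff member 5 ≤ 9 → met
4. staff certified in CPR 7 ≥ 4 → met
5. condition 'operates past 7 p.m.' does not hold → requirement n/a → met
6. state licensing certificate present → met
7. emergency evacuation plan present → met
Not met: 1, 2

1, 2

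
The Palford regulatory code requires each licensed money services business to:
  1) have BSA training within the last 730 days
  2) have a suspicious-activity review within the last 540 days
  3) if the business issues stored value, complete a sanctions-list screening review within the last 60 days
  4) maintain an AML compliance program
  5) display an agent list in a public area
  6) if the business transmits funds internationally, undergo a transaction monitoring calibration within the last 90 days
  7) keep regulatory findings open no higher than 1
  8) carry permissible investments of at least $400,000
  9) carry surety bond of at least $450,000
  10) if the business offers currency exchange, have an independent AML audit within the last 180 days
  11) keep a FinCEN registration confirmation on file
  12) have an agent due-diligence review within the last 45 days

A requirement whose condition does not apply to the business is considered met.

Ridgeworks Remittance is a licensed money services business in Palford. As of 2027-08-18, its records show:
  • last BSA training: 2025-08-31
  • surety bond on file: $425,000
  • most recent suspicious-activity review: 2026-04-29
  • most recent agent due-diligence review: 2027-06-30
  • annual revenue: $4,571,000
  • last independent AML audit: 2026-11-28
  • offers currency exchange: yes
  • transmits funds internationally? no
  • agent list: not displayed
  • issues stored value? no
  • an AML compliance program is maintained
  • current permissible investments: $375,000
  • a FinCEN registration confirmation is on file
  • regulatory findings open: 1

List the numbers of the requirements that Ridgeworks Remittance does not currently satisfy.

5, 8, 9, 10, 12

1. BSA training 717 days ago vs limit 730 → met
2. suspicious-activity review 476 days ago vs limit 540 → met
3. condition 'issues stored value' does not hold → requirement n/a → met
4. AML compliance program present → met
5. agent list absent → not met
6. condition 'transmits funds internationally' does not hold → requirement n/a → met
7. regulatory findings open 1 ≤ 1 → met
8. permissible investments $375,000 < $400,000 → not met
9. surety bond $425,000 < $450,000 → not met
10. condition 'offers currency exchange' holds; independent AML audit 263 days ago vs limit 180 → not met
11. FinCEN registration confirmation present → met
12. agent due-diligence review 49 days ago vs limit 45 → not met
Not met: 5, 8, 9, 10, 12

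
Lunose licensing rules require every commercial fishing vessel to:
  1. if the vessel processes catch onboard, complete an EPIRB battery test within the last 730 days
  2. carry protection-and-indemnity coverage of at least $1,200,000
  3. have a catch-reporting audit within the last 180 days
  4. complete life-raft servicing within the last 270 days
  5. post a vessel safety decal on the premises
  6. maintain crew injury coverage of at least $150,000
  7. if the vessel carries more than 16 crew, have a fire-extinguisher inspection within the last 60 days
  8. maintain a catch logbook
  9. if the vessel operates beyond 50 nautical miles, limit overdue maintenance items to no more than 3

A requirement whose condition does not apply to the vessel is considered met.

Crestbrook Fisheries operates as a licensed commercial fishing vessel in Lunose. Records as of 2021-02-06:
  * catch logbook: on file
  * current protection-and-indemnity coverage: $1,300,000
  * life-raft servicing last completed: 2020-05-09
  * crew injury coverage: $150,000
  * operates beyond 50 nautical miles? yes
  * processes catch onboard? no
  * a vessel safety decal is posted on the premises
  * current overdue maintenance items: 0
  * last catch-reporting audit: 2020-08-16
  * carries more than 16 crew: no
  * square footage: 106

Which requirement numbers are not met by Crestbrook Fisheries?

1. condition 'processes catch onboard' does not hold → requirement n/a → met
2. protection-and-indemnity coverage $1,300,000 ≥ $1,200,000 → met
3. catch-reporting audit 174 days ago vs limit 180 → met
4. life-raft servicing 273 days ago vs limit 270 → not met
5. vessel safety decal present → met
6. crew injury coverage $150,000 ≥ $150,000 → met
7. condition 'carries more than 16 crew' does not hold → requirement n/a → met
8. catch logbook present → met
9. condition 'operates beyond 50 nautical miles' holds; overdue maintenance items 0 ≤ 3 → met
Not met: 4

4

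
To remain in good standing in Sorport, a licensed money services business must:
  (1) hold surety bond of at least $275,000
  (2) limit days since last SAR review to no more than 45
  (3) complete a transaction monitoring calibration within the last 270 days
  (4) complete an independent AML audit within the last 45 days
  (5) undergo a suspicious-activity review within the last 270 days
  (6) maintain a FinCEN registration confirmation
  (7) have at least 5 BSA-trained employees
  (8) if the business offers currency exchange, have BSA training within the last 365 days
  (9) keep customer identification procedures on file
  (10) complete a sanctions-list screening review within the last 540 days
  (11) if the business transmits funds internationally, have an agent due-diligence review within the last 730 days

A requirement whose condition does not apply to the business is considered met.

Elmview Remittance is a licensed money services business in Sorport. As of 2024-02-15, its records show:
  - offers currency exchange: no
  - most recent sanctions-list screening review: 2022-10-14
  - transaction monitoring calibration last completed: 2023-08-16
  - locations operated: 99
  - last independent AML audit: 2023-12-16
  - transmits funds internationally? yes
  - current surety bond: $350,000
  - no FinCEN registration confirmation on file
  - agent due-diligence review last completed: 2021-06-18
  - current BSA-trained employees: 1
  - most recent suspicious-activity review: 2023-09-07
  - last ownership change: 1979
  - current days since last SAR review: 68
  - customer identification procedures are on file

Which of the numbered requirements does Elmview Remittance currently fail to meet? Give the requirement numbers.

2, 4, 6, 7, 11

1. surety bond $350,000 ≥ $275,000 → met
2. days since last SAR review 68 > 45 → not met
3. transaction monitoring calibration 183 days ago vs limit 270 → met
4. independent AML audit 61 days ago vs limit 45 → not met
5. suspicious-activity review 161 days ago vs limit 270 → met
6. FinCEN registration confirmation absent → not met
7. BSA-trained employees 1 < 5 → not met
8. condition 'offers currency exchange' does not hold → requirement n/a → met
9. customer identification procedures present → met
10. sanctions-list screening review 489 days ago vs limit 540 → met
11. condition 'transmits funds internationally' holds; agent due-diligence review 972 days ago vs limit 730 → not met
Not met: 2, 4, 6, 7, 11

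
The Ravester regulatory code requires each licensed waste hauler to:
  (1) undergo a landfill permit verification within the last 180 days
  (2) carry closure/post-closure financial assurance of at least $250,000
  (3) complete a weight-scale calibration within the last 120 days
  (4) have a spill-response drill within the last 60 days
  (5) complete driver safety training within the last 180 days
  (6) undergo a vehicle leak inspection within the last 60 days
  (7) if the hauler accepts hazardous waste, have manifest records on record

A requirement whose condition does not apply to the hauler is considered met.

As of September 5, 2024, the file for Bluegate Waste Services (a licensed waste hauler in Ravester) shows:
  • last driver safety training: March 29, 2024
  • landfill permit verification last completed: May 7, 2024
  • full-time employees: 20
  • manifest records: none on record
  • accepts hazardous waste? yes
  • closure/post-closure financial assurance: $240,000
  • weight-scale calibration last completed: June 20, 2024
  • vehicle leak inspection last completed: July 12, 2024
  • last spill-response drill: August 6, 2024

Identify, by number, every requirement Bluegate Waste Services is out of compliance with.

2, 7

1. landfill permit verification 121 days ago vs limit 180 → met
2. closure/post-closure financial assurance $240,000 < $250,000 → not met
3. weight-scale calibration 77 days ago vs limit 120 → met
4. spill-response drill 30 days ago vs limit 60 → met
5. driver safety training 160 days ago vs limit 180 → met
6. vehicle leak inspection 55 days ago vs limit 60 → met
7. condition 'accepts hazardous waste' holds; manifest records absent → not met
Not met: 2, 7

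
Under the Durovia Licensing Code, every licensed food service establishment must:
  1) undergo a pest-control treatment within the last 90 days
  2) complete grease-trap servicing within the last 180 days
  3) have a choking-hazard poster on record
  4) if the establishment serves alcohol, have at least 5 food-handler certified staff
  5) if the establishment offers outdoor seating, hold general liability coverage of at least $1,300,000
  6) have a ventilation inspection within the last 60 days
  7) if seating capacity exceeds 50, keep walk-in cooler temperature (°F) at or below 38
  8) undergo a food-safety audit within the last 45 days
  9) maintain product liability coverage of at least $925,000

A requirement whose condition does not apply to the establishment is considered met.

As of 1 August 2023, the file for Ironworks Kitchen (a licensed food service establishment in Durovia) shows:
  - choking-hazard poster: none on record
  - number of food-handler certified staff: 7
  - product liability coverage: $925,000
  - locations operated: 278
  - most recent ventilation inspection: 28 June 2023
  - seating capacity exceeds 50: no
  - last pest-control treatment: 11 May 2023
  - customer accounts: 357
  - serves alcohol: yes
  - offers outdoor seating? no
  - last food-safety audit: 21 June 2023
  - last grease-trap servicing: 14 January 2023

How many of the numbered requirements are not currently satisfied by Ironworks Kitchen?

1. pest-control treatment 82 days ago vs limit 90 → met
2. grease-trap servicing 199 days ago vs limit 180 → not met
3. choking-hazard poster absent → not met
4. condition 'serves alcohol' holds; food-handler certified staff 7 ≥ 5 → met
5. condition 'offers outdoor seating' does not hold → requirement n/a → met
6. ventilation inspection 34 days ago vs limit 60 → met
7. condition 'seating capacity exceeds 50' does not hold → requirement n/a → met
8. food-safety audit 41 days ago vs limit 45 → met
9. product liability coverage $925,000 ≥ $925,000 → met
Not met: 2 of 9

2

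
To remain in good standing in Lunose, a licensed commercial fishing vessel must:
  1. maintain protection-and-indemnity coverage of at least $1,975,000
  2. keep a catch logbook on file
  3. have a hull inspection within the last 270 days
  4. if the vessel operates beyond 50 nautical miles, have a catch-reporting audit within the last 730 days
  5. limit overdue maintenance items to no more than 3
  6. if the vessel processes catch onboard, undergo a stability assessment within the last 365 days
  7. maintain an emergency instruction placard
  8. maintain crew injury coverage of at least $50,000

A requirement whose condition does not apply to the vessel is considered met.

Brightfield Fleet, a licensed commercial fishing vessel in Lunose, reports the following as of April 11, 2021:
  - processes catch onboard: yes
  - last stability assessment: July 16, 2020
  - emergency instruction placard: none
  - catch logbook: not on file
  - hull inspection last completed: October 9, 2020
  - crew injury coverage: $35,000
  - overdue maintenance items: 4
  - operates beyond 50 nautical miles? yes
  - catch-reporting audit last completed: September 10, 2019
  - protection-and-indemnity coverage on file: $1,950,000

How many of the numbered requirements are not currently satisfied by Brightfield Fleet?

1. protection-and-indemnity coverage $1,950,000 < $1,975,000 → not met
2. catch logbook absent → not met
3. hull inspection 184 days ago vs limit 270 → met
4. condition 'operates beyond 50 nautical miles' holds; catch-reporting audit 579 days ago vs limit 730 → met
5. overdue maintenance items 4 > 3 → not met
6. condition 'processes catch onboard' holds; stability assessment 269 days ago vs limit 365 → met
7. emergency instruction placard absent → not met
8. crew injury coverage $35,000 < $50,000 → not met
Not met: 5 of 8

5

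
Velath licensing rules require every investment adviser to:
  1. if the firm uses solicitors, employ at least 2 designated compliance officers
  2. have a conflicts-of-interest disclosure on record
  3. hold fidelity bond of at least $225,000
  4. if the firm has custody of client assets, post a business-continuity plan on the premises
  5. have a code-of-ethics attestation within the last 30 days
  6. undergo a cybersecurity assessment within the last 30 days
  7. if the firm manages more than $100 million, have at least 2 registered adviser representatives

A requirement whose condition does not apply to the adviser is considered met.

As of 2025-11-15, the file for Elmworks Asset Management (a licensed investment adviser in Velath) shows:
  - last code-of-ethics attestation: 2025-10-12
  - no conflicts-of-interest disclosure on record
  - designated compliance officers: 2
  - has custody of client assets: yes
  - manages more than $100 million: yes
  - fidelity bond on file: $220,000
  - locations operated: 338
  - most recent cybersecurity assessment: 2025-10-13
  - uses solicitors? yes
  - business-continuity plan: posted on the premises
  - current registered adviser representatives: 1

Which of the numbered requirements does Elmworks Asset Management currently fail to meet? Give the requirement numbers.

1. condition 'uses solicitors' holds; designated compliance officers 2 ≥ 2 → met
2. conflicts-of-interest disclosure absent → not met
3. fidelity bond $220,000 < $225,000 → not met
4. condition 'has custody of client assets' holds; business-continuity plan present → met
5. code-of-ethics attestation 34 days ago vs limit 30 → not met
6. cybersecurity assessment 33 days ago vs limit 30 → not met
7. condition 'manages more than $100 million' holds; registered adviser representatives 1 < 2 → not met
Not met: 2, 3, 5, 6, 7

2, 3, 5, 6, 7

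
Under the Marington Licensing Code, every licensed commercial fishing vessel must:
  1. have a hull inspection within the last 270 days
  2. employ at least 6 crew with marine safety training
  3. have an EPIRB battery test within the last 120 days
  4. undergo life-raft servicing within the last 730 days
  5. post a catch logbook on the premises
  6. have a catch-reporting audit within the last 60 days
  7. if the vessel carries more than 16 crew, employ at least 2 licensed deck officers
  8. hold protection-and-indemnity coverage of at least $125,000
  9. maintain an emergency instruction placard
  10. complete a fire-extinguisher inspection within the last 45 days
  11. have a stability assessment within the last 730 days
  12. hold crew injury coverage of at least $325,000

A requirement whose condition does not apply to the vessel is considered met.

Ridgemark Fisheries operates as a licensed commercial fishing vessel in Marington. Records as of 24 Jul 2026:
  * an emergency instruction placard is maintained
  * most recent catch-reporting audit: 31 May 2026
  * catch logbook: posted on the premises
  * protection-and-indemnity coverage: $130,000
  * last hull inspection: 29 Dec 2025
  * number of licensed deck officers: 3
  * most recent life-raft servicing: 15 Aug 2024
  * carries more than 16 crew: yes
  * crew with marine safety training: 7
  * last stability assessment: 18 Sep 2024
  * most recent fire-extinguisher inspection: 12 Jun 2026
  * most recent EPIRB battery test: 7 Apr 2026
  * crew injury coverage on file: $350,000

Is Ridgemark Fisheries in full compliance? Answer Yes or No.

Yes

1. hull inspection 207 days ago vs limit 270 → met
2. crew with marine safety training 7 ≥ 6 → met
3. EPIRB battery test 108 days ago vs limit 120 → met
4. life-raft servicing 708 days ago vs limit 730 → met
5. catch logbook present → met
6. catch-reporting audit 54 days ago vs limit 60 → met
7. condition 'carries more than 16 crew' holds; licensed deck officers 3 ≥ 2 → met
8. protection-and-indemnity coverage $130,000 ≥ $125,000 → met
9. emergency instruction placard present → met
10. fire-extinguisher inspection 42 days ago vs limit 45 → met
11. stability assessment 674 days ago vs limit 730 → met
12. crew injury coverage $350,000 ≥ $325,000 → met
All met.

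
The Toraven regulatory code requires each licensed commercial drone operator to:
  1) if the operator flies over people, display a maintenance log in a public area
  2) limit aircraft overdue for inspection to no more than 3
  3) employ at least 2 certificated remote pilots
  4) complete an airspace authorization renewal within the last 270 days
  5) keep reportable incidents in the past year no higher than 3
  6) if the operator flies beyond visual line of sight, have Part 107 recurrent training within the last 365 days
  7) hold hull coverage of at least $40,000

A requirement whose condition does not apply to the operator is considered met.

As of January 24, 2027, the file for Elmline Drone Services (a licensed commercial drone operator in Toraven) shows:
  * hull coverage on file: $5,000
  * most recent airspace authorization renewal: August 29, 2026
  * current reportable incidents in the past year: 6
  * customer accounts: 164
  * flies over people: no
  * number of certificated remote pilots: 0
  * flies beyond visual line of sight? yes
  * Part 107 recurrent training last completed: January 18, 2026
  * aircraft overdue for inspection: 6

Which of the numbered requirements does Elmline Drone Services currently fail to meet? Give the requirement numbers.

1. condition 'flies over people' does not hold → requirement n/a → met
2. aircraft overdue for inspection 6 > 3 → not met
3. certificated remote pilots 0 < 2 → not met
4. airspace authorization renewal 148 days ago vs limit 270 → met
5. reportable incidents in the past year 6 > 3 → not met
6. condition 'flies beyond visual line of sight' holds; Part 107 recurrent training 371 days ago vs limit 365 → not met
7. hull coverage $5,000 < $40,000 → not met
Not met: 2, 3, 5, 6, 7

2, 3, 5, 6, 7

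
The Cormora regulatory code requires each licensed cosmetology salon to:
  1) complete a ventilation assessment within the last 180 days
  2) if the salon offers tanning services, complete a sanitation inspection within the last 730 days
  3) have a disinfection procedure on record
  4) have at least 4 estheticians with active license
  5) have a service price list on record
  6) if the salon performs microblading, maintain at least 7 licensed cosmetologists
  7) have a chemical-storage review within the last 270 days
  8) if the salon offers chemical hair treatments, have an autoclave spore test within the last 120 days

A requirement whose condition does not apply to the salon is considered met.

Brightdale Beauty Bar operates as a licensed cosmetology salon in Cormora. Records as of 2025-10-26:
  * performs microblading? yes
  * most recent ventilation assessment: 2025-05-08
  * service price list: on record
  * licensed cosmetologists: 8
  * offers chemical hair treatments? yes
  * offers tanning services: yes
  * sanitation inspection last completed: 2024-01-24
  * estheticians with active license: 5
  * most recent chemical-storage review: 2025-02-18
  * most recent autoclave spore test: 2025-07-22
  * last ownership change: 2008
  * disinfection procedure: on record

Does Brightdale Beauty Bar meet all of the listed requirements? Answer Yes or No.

1. ventilation assessment 171 days ago vs limit 180 → met
2. condition 'offers tanning services' holds; sanitation inspection 641 days ago vs limit 730 → met
3. disinfection procedure present → met
4. estheticians with active license 5 ≥ 4 → met
5. service price list present → met
6. condition 'performs microblading' holds; licensed cosmetologists 8 ≥ 7 → met
7. chemical-storage review 250 days ago vs limit 270 → met
8. condition 'offers chemical hair treatments' holds; autoclave spore test 96 days ago vs limit 120 → met
All met.

Yes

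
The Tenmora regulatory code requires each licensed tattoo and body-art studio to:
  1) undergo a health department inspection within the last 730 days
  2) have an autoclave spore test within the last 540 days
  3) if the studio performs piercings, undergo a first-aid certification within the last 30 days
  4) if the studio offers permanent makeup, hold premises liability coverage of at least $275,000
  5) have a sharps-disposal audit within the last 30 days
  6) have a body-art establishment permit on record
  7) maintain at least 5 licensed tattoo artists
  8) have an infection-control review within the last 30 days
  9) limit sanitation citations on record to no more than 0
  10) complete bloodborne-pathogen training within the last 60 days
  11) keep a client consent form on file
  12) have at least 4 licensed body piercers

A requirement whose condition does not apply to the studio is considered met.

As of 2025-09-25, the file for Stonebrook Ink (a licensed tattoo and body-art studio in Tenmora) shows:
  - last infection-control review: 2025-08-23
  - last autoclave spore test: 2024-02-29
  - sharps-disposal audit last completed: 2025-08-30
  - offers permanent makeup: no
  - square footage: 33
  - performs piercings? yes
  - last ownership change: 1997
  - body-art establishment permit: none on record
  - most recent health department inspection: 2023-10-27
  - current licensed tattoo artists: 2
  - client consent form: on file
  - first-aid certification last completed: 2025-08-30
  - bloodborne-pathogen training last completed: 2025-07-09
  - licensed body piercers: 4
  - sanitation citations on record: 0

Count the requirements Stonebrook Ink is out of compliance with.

5

1. health department inspection 699 days ago vs limit 730 → met
2. autoclave spore test 574 days ago vs limit 540 → not met
3. condition 'performs piercings' holds; first-aid certification 26 days ago vs limit 30 → met
4. condition 'offers permanent makeup' does not hold → requirement n/a → met
5. sharps-disposal audit 26 days ago vs limit 30 → met
6. body-art establishment permit absent → not met
7. licensed tattoo artists 2 < 5 → not met
8. infection-control review 33 days ago vs limit 30 → not met
9. sanitation citations on record 0 ≤ 0 → met
10. bloodborne-pathogen training 78 days ago vs limit 60 → not met
11. client consent form present → met
12. licensed body piercers 4 ≥ 4 → met
Not met: 5 of 12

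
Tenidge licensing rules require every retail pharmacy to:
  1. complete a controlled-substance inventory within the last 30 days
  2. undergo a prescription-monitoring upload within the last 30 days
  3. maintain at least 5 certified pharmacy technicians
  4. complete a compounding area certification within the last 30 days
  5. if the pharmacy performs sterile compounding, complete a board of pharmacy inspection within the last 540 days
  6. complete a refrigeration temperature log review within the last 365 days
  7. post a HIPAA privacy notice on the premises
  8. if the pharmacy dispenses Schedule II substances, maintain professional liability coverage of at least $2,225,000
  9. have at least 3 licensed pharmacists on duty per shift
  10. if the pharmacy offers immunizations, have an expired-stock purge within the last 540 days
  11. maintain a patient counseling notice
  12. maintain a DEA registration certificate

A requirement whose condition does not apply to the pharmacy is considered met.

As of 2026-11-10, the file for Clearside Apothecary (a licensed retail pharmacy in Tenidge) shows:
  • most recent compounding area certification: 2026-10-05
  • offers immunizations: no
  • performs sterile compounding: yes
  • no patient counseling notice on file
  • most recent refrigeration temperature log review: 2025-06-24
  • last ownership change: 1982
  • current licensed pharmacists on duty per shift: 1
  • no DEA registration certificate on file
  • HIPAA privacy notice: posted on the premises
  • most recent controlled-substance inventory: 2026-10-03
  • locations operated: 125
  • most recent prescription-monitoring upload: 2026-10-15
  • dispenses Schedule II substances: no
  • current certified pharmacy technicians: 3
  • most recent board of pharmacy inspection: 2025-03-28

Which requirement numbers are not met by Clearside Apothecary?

1. controlled-substance inventory 38 days ago vs limit 30 → not met
2. prescription-monitoring upload 26 days ago vs limit 30 → met
3. certified pharmacy technicians 3 < 5 → not met
4. compounding area certification 36 days ago vs limit 30 → not met
5. condition 'performs sterile compounding' holds; board of pharmacy inspection 592 days ago vs limit 540 → not met
6. refrigeration temperature log review 504 days ago vs limit 365 → not met
7. HIPAA privacy notice present → met
8. condition 'dispenses Schedule II substances' does not hold → requirement n/a → met
9. licensed pharmacists on duty per shift 1 < 3 → not met
10. condition 'offers immunizations' does not hold → requirement n/a → met
11. patient counseling notice absent → not met
12. DEA registration certificate absent → not met
Not met: 1, 3, 4, 5, 6, 9, 11, 12

1, 3, 4, 5, 6, 9, 11, 12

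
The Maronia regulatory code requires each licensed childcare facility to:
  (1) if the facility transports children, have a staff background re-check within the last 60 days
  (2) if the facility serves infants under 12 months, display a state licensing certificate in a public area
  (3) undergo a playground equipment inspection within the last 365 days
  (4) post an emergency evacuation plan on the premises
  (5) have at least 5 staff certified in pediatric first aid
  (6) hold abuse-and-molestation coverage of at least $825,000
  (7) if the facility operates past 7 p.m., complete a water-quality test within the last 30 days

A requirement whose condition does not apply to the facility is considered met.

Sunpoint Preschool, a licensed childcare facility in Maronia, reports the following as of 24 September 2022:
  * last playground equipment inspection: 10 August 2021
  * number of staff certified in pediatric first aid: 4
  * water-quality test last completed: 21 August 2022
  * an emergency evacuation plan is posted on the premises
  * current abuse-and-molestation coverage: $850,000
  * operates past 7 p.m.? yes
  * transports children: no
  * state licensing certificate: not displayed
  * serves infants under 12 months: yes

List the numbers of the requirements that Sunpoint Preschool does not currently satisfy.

2, 3, 5, 7

1. condition 'transports children' does not hold → requirement n/a → met
2. condition 'serves infants under 12 months' holds; state licensing certificate absent → not met
3. playground equipment inspection 410 days ago vs limit 365 → not met
4. emergency evacuation plan present → met
5. staff certified in pediatric first aid 4 < 5 → not met
6. abuse-and-molestation coverage $850,000 ≥ $825,000 → met
7. condition 'operates past 7 p.m.' holds; water-quality test 34 days ago vs limit 30 → not met
Not met: 2, 3, 5, 7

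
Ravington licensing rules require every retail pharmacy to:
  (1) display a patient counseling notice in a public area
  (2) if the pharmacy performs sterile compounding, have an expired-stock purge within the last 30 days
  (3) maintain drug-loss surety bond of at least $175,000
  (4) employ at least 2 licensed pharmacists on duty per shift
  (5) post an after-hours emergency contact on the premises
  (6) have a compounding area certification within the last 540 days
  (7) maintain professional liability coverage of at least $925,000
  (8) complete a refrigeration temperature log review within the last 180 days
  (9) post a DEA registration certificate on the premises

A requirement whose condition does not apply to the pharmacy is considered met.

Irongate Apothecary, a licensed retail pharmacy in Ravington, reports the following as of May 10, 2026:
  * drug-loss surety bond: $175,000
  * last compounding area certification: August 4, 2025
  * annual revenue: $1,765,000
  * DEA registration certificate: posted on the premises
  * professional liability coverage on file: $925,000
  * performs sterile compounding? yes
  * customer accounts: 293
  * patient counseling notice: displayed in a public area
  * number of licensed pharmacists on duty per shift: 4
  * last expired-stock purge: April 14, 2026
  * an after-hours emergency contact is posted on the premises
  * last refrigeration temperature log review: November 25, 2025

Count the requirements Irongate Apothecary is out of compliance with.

1. patient counseling notice present → met
2. condition 'performs sterile compounding' holds; expired-stock purge 26 days ago vs limit 30 → met
3. drug-loss surety bond $175,000 ≥ $175,000 → met
4. licensed pharmacists on duty per shift 4 ≥ 2 → met
5. after-hours emergency contact present → met
6. compounding area certification 279 days ago vs limit 540 → met
7. professional liability coverage $925,000 ≥ $925,000 → met
8. refrigeration temperature log review 166 days ago vs limit 180 → met
9. DEA registration certificate present → met
Not met: 0 of 9

0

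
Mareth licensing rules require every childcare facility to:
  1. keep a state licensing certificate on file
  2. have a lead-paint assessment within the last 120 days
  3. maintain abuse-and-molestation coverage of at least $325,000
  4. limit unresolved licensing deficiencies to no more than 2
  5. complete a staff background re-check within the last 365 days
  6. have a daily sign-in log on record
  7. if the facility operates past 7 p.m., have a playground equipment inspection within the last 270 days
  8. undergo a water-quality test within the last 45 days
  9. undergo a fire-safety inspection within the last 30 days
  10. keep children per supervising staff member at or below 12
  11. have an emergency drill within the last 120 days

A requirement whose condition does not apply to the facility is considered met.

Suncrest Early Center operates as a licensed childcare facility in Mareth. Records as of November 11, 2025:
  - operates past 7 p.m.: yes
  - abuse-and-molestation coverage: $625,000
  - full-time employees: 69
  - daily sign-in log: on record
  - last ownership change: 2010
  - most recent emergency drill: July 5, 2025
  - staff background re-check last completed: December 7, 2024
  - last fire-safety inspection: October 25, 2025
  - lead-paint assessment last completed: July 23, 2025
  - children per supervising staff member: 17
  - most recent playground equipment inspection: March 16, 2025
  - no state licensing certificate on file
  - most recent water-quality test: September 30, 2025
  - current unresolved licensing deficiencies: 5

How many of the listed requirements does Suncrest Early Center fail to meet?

1. state licensing certificate absent → not met
2. lead-paint assessment 111 days ago vs limit 120 → met
3. abuse-and-molestation coverage $625,000 ≥ $325,000 → met
4. unresolved licensing deficiencies 5 > 2 → not met
5. staff background re-check 339 days ago vs limit 365 → met
6. daily sign-in log present → met
7. condition 'operates past 7 p.m.' holds; playground equipment inspection 240 days ago vs limit 270 → met
8. water-quality test 42 days ago vs limit 45 → met
9. fire-safety inspection 17 days ago vs limit 30 → met
10. children per supervising staff member 17 > 12 → not met
11. emergency drill 129 days ago vs limit 120 → not met
Not met: 4 of 11

4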